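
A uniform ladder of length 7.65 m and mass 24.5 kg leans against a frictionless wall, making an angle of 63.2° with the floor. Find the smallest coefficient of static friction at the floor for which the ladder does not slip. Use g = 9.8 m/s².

Taking torques about the foot of the ladder:
Ladder weight 24.5×9.8 = 240.1 N acts at 3.825 m along the ladder; its horizontal arm is 3.825·cos63.2° = 1.725 m → τ = 414.2 N·m clockwise.
Wall normal N acts horizontally at the top; its moment arm is the height L sinθ = 7.65·sin63.2° = 6.828 m, counterclockwise.
Setting net torque to zero: N × 6.828 = 414.2 → N = 60.66 N.
ΣFx = 0 ⇒ f = N_wall = 60.66 N. ΣFy = 0 ⇒ N_floor = 240.1 N.
μ_min = f / N_floor = 60.66 / 240.1 = 0.253.

μ_min ≈ 0.253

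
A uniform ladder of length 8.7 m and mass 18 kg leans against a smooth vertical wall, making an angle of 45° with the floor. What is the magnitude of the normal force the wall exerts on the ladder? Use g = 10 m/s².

Choose the foot of the ladder as the axis so the floor normal and friction both act there and drop out.
Ladder weight 18×10 = 180 N acts at 4.35 m along the ladder; its horizontal arm is 4.35·cos45° = 3.076 m → τ = 553.7 N·m clockwise.
Wall normal N acts horizontally at the top; its moment arm is the height L sinθ = 8.7·sin45° = 6.152 m, counterclockwise.
Balancing moments: N × 6.152 = 553.7, giving N = 90 N.

N_wall ≈ 90 N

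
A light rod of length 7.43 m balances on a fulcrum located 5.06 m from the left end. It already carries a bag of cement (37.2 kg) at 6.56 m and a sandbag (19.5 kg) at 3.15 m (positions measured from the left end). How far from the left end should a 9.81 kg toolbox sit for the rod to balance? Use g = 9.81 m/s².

About the fulcrum (at 5.06 m from the left end):
Bag of cement: 37.2 × 9.81 = 364.9 N down at 6.56 m → arm 1.5 m, τ = 364.9 × 1.5 = 547.3 N·m clockwise.
Sandbag: 19.5 × 9.81 = 191.3 N down at 3.15 m → arm 1.91 m, τ = 191.3 × 1.91 = 365.4 N·m counterclockwise.
Net moment of existing loads = 181.9 N·m clockwise.
The toolbox weighs 9.81 × 9.81 = 96.24 N and must supply an equal counterclockwise moment, so its lever arm about the fulcrum is 181.9 / 96.24 = 1.89 m.
That puts it at 5.06 − 1.89 = 3.17 m from the left end.

x ≈ 3.17 m from the left end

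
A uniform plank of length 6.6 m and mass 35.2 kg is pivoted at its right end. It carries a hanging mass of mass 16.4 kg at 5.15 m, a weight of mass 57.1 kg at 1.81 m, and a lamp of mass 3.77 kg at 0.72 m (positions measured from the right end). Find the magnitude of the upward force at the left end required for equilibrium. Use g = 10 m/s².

Choose the right end as the axis so the unknown pivot reaction has zero arm there.
Beam weight: 35.2 × 10 = 352 N down at 3.3 m → arm 3.3 m, τ = 352 × 3.3 = 1162 N·m counterclockwise.
Hanging mass: 16.4 × 10 = 164 N down at 5.15 m → arm 5.15 m, τ = 164 × 5.15 = 844.6 N·m counterclockwise.
Weight: 57.1 × 10 = 571 N down at 1.81 m → arm 1.81 m, τ = 571 × 1.81 = 1034 N·m counterclockwise.
Lamp: 3.77 × 10 = 37.7 N down at 0.72 m → arm 0.72 m, τ = 37.7 × 0.72 = 27.14 N·m counterclockwise.
Net moment of the loads = 3068 N·m counterclockwise.
The upward force F acts at the left end, arm 6.6 m, giving F × 6.6 clockwise.
Στ = 0 ⇒ F × 6.6 = 3068 ⇒ F = 3068 / 6.6 = 465 N.

F ≈ 465 N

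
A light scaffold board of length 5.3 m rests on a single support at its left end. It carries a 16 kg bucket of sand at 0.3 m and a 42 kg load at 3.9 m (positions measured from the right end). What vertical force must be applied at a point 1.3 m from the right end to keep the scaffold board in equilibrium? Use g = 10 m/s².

Sum moments about the left end (the unknown pivot reaction has zero arm there).
Bucket of sand: 16 × 10 = 160 N down at 0.3 m → arm 5 m, τ = 160 × 5 = 800 N·m clockwise.
Load: 42 × 10 = 420 N down at 3.9 m → arm 1.4 m, τ = 420 × 1.4 = 588 N·m clockwise.
Net moment of the loads = 1388 N·m clockwise.
The upward force F acts at a point 1.3 m from the right end, arm 4 m, giving F × 4 counterclockwise.
Setting net torque to zero: F × 4 = 1388 → F = 1388 / 4 = 347 N.

F ≈ 347 N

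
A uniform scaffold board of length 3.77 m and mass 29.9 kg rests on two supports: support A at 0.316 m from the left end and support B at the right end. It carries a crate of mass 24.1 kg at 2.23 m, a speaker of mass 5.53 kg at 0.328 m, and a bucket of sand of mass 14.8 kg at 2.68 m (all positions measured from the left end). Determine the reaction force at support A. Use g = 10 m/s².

R_A ≈ 372 N

About support B:
Beam weight: 29.9 × 10 = 299 N down at 1.885 m → arm 1.885 m, τ = 299 × 1.885 = 563.6 N·m counterclockwise.
Crate: 24.1 × 10 = 241 N down at 2.23 m → arm 1.54 m, τ = 241 × 1.54 = 371.1 N·m counterclockwise.
Speaker: 5.53 × 10 = 55.3 N down at 0.328 m → arm 3.442 m, τ = 55.3 × 3.442 = 190.3 N·m counterclockwise.
Bucket of sand: 14.8 × 10 = 148 N down at 2.68 m → arm 1.09 m, τ = 148 × 1.09 = 161.3 N·m counterclockwise.
Net load moment about support B = 1286 N·m counterclockwise.
Reaction R at support A is upward at 0.316 m, arm 3.454 m → moment R × 3.454 clockwise.
Balancing moments: R × 3.454 = 1286, giving R = 372 N.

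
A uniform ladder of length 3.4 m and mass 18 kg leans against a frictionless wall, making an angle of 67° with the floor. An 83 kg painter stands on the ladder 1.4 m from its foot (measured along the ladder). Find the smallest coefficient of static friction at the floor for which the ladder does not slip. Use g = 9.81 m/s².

Taking torques about the foot of the ladder:
Ladder weight 18×9.81 = 176.6 N acts at 1.7 m along the ladder; its horizontal arm is 1.7·cos67° = 0.6642 m → τ = 117.3 N·m clockwise.
Painter: 83×9.81 = 814.2 N at 1.4 m → arm 0.547 m → τ = 445.4 N·m clockwise.
Wall normal N acts horizontally at the top; its moment arm is the height L sinθ = 3.4·sin67° = 3.13 m, counterclockwise.
Στ = 0 ⇒ N × 3.13 = 562.7 ⇒ N = 179.8 N.
ΣFx = 0 ⇒ f = N_wall = 179.8 N. ΣFy = 0 ⇒ N_floor = 990.8 N.
μ_min = f / N_floor = 179.8 / 990.8 = 0.181.

μ_min ≈ 0.181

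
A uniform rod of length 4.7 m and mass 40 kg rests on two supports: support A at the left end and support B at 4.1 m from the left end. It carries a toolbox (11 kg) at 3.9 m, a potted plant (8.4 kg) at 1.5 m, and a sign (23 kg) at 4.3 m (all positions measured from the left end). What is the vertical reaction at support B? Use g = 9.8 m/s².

Sum moments about support A (its reaction then has zero moment arm).
Beam weight: 40 × 9.8 = 392 N down at 2.35 m → arm 2.35 m, τ = 392 × 2.35 = 921.2 N·m clockwise.
Toolbox: 11 × 9.8 = 107.8 N down at 3.9 m → arm 3.9 m, τ = 107.8 × 3.9 = 420.4 N·m clockwise.
Potted plant: 8.4 × 9.8 = 82.32 N down at 1.5 m → arm 1.5 m, τ = 82.32 × 1.5 = 123.5 N·m clockwise.
Sign: 23 × 9.8 = 225.4 N down at 4.3 m → arm 4.3 m, τ = 225.4 × 4.3 = 969.2 N·m clockwise.
Net load moment about support A = 2434 N·m clockwise.
Reaction R at support B is upward at 4.1 m, arm 4.1 m → moment R × 4.1 counterclockwise.
For rotational equilibrium, R × 4.1 = 2434, so R = 594 N.

R_B ≈ 594 N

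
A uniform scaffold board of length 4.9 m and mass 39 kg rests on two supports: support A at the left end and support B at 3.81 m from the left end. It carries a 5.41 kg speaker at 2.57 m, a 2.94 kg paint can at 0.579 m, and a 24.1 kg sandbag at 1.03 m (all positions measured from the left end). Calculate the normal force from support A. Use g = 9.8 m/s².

Sum moments about support B (its reaction then has zero moment arm).
Beam weight: 39 × 9.8 = 382.2 N down at 2.45 m → arm 1.36 m, τ = 382.2 × 1.36 = 519.8 N·m counterclockwise.
Speaker: 5.41 × 9.8 = 53.02 N down at 2.57 m → arm 1.24 m, τ = 53.02 × 1.24 = 65.74 N·m counterclockwise.
Paint can: 2.94 × 9.8 = 28.81 N down at 0.579 m → arm 3.231 m, τ = 28.81 × 3.231 = 93.09 N·m counterclockwise.
Sandbag: 24.1 × 9.8 = 236.2 N down at 1.03 m → arm 2.78 m, τ = 236.2 × 2.78 = 656.6 N·m counterclockwise.
Net load moment about support B = 1335 N·m counterclockwise.
Reaction R at support A is upward at 0 m, arm 3.81 m → moment R × 3.81 clockwise.
Balancing moments: R × 3.81 = 1335, giving R = 350 N.

R_A ≈ 350 N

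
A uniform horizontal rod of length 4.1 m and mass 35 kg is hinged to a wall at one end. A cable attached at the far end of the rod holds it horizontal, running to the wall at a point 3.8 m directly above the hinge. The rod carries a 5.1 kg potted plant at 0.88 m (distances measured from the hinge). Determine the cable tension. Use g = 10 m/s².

Take moments about the hinge.
Beam weight: 35 × 10 = 350 N down at 2.05 m → arm 2.05 m, τ = 350 × 2.05 = 717.5 N·m clockwise.
Potted plant: 5.1 × 10 = 51 N down at 0.88 m → arm 0.88 m, τ = 51 × 0.88 = 44.88 N·m clockwise.
Total clockwise load moment = 762.4 N·m.
The cable tension T acts at 4.1 m; only its component perpendicular to the rod, T sinθ, produces torque. sinθ = h/√(h²+d²) = 3.8/√(3.8²+4.1²) = 0.6798.
Balancing moments: T × 4.1 × 0.6798 = 762.4, giving T = 762.4 / 2.787 = 274 N.

T ≈ 274 N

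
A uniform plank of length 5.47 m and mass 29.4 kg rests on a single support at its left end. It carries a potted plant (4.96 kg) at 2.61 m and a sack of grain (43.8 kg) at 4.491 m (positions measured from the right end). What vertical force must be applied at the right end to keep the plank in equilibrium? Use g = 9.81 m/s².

About the left end:
Beam weight: 29.4 × 9.81 = 288.4 N down at 2.735 m → arm 2.735 m, τ = 288.4 × 2.735 = 788.8 N·m clockwise.
Potted plant: 4.96 × 9.81 = 48.66 N down at 2.61 m → arm 2.86 m, τ = 48.66 × 2.86 = 139.2 N·m clockwise.
Sack of grain: 43.8 × 9.81 = 429.7 N down at 4.491 m → arm 0.979 m, τ = 429.7 × 0.979 = 420.7 N·m clockwise.
Net moment of the loads = 1349 N·m clockwise.
The upward force F acts at the right end, arm 5.47 m, giving F × 5.47 counterclockwise.
Στ = 0 ⇒ F × 5.47 = 1349 ⇒ F = 1349 / 5.47 = 247 N.

F ≈ 247 N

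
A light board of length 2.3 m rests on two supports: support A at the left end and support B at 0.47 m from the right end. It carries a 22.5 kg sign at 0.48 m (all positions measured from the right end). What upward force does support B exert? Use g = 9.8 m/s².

R_B ≈ 219 N

Take moments about support A.
Sign: 22.5 × 9.8 = 220.5 N down at 0.48 m → arm 1.82 m, τ = 220.5 × 1.82 = 401.3 N·m clockwise.
Net load moment about support A = 401.3 N·m clockwise.
Reaction R at support B is upward at 0.47 m, arm 1.83 m → moment R × 1.83 counterclockwise.
For rotational equilibrium, R × 1.83 = 401.3, so R = 219 N.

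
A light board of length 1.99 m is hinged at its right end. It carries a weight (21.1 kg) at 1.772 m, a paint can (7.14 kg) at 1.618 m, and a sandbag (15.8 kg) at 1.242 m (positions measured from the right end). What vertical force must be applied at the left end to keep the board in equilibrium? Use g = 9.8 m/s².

Sum moments about the right end (the unknown pivot reaction has zero arm there).
Weight: 21.1 × 9.8 = 206.8 N down at 1.772 m → arm 1.772 m, τ = 206.8 × 1.772 = 366.4 N·m counterclockwise.
Paint can: 7.14 × 9.8 = 69.97 N down at 1.618 m → arm 1.618 m, τ = 69.97 × 1.618 = 113.2 N·m counterclockwise.
Sandbag: 15.8 × 9.8 = 154.8 N down at 1.242 m → arm 1.242 m, τ = 154.8 × 1.242 = 192.3 N·m counterclockwise.
Net moment of the loads = 671.9 N·m counterclockwise.
The upward force F acts at the left end, arm 1.99 m, giving F × 1.99 clockwise.
Setting net torque to zero: F × 1.99 = 671.9 → F = 671.9 / 1.99 = 338 N.

F ≈ 338 N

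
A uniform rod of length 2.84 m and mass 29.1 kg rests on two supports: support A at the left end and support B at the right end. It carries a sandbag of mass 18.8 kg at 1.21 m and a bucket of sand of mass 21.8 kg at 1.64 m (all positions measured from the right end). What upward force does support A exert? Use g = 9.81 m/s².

Choose support B as the axis so its reaction then has zero moment arm.
Beam weight: 29.1 × 9.81 = 285.5 N down at 1.42 m → arm 1.42 m, τ = 285.5 × 1.42 = 405.4 N·m counterclockwise.
Sandbag: 18.8 × 9.81 = 184.4 N down at 1.21 m → arm 1.21 m, τ = 184.4 × 1.21 = 223.1 N·m counterclockwise.
Bucket of sand: 21.8 × 9.81 = 213.9 N down at 1.64 m → arm 1.64 m, τ = 213.9 × 1.64 = 350.8 N·m counterclockwise.
Net load moment about support B = 979.3 N·m counterclockwise.
Reaction R at support A is upward at 2.84 m, arm 2.84 m → moment R × 2.84 clockwise.
For rotational equilibrium, R × 2.84 = 979.3, so R = 345 N.

R_A ≈ 345 N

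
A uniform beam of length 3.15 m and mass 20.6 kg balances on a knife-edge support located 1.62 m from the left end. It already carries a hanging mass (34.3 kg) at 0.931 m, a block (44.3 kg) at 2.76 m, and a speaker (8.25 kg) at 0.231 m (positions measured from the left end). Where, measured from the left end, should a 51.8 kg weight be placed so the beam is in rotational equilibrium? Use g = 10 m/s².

x ≈ 1.34 m from the left end

Choose the knife-edge support (at 1.62 m from the left end) as the axis so the support reaction has zero arm there.
Beam weight: 20.6 × 10 = 206 N down at 1.575 m → arm 0.045 m, τ = 206 × 0.045 = 9.27 N·m counterclockwise.
Hanging mass: 34.3 × 10 = 343 N down at 0.931 m → arm 0.689 m, τ = 343 × 0.689 = 236.3 N·m counterclockwise.
Block: 44.3 × 10 = 443 N down at 2.76 m → arm 1.14 m, τ = 443 × 1.14 = 505 N·m clockwise.
Speaker: 8.25 × 10 = 82.5 N down at 0.231 m → arm 1.389 m, τ = 82.5 × 1.389 = 114.6 N·m counterclockwise.
Net moment of existing loads = 144.8 N·m clockwise.
The weight weighs 51.8 × 10 = 518 N and must supply an equal counterclockwise moment, so its lever arm about the knife-edge support is 144.8 / 518 = 0.28 m.
That puts it at 1.62 − 0.28 = 1.34 m from the left end.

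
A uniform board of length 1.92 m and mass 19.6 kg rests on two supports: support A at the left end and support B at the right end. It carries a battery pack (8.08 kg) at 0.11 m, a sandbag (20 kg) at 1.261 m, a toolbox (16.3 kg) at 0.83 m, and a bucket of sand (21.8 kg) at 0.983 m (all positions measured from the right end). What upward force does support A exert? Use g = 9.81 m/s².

R_A ≈ 408 N

Sum moments about support B (its reaction then has zero moment arm).
Beam weight: 19.6 × 9.81 = 192.3 N down at 0.96 m → arm 0.96 m, τ = 192.3 × 0.96 = 184.6 N·m counterclockwise.
Battery pack: 8.08 × 9.81 = 79.26 N down at 0.11 m → arm 0.11 m, τ = 79.26 × 0.11 = 8.719 N·m counterclockwise.
Sandbag: 20 × 9.81 = 196.2 N down at 1.261 m → arm 1.261 m, τ = 196.2 × 1.261 = 247.4 N·m counterclockwise.
Toolbox: 16.3 × 9.81 = 159.9 N down at 0.83 m → arm 0.83 m, τ = 159.9 × 0.83 = 132.7 N·m counterclockwise.
Bucket of sand: 21.8 × 9.81 = 213.9 N down at 0.983 m → arm 0.983 m, τ = 213.9 × 0.983 = 210.3 N·m counterclockwise.
Net load moment about support B = 783.7 N·m counterclockwise.
Reaction R at support A is upward at 1.92 m, arm 1.92 m → moment R × 1.92 clockwise.
Στ = 0 ⇒ R × 1.92 = 783.7 ⇒ R = 408 N.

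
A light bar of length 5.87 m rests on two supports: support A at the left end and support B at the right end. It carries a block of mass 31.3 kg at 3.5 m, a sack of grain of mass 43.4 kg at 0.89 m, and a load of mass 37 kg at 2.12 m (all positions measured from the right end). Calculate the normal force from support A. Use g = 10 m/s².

R_A ≈ 386 N

Choose support B as the axis so its reaction then has zero moment arm.
Block: 31.3 × 10 = 313 N down at 3.5 m → arm 3.5 m, τ = 313 × 3.5 = 1096 N·m counterclockwise.
Sack of grain: 43.4 × 10 = 434 N down at 0.89 m → arm 0.89 m, τ = 434 × 0.89 = 386.3 N·m counterclockwise.
Load: 37 × 10 = 370 N down at 2.12 m → arm 2.12 m, τ = 370 × 2.12 = 784.4 N·m counterclockwise.
Net load moment about support B = 2267 N·m counterclockwise.
Reaction R at support A is upward at 5.87 m, arm 5.87 m → moment R × 5.87 clockwise.
Setting net torque to zero: R × 5.87 = 2267 → R = 386 N.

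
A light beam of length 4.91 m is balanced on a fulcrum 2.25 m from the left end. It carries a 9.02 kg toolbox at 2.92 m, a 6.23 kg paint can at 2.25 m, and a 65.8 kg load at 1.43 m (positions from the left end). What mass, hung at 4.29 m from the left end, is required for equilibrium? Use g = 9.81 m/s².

About the fulcrum (at 2.25 m from the left end):
Toolbox: 9.02 × 9.81 = 88.49 N down at 2.92 m → arm 0.67 m, τ = 88.49 × 0.67 = 59.29 N·m clockwise.
Paint can: acts at the fulcrum, moment arm 0 → no torque.
Load: 65.8 × 9.81 = 645.5 N down at 1.43 m → arm 0.82 m, τ = 645.5 × 0.82 = 529.3 N·m counterclockwise.
Net moment of known loads = 470 N·m counterclockwise.
An unknown mass m at 4.29 m has arm 2.04 m; its moment is m·g·2.04 clockwise.
Στ = 0 ⇒ m × 9.81 × 2.04 = 470 ⇒ m = 470 / (9.81 × 2.04) = 23.5 kg.

m ≈ 23.5 kg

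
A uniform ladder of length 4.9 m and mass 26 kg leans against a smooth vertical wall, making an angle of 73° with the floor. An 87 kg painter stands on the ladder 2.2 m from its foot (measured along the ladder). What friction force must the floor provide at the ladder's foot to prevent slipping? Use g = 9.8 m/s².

f ≈ 156 N

Choose the foot of the ladder as the axis so the floor normal and friction both act there and drop out.
Ladder weight 26×9.8 = 254.8 N acts at 2.45 m along the ladder; its horizontal arm is 2.45·cos73° = 0.7163 m → τ = 182.5 N·m clockwise.
Painter: 87×9.8 = 852.6 N at 2.2 m → arm 0.6432 m → τ = 548.4 N·m clockwise.
Wall normal N acts horizontally at the top; its moment arm is the height L sinθ = 4.9·sin73° = 4.686 m, counterclockwise.
Setting net torque to zero: N × 4.686 = 730.9 → N = 156 N.
ΣFx = 0: friction at the foot balances the wall's push, so f = N_wall = 156 N.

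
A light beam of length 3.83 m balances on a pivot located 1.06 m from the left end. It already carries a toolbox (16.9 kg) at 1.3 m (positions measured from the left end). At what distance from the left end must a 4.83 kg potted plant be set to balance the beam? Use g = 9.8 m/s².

x ≈ 0.22 m from the left end

Taking torques about the pivot (at 1.06 m from the left end):
Toolbox: 16.9 × 9.8 = 165.6 N down at 1.3 m → arm 0.24 m, τ = 165.6 × 0.24 = 39.74 N·m clockwise.
Net moment of existing loads = 39.74 N·m clockwise.
The potted plant weighs 4.83 × 9.8 = 47.33 N and must supply an equal counterclockwise moment, so its lever arm about the pivot is 39.74 / 47.33 = 0.84 m.
That puts it at 1.06 − 0.84 = 0.22 m from the left end.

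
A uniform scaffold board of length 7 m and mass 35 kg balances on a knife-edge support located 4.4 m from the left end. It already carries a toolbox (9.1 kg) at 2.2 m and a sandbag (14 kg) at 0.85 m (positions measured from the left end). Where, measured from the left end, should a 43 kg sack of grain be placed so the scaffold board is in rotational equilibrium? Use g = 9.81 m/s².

x ≈ 6.75 m from the left end

Sum moments about the knife-edge support (at 4.4 m from the left end) (the support reaction has zero arm there).
Beam weight: 35 × 9.81 = 343.4 N down at 3.5 m → arm 0.9 m, τ = 343.4 × 0.9 = 309.1 N·m counterclockwise.
Toolbox: 9.1 × 9.81 = 89.27 N down at 2.2 m → arm 2.2 m, τ = 89.27 × 2.2 = 196.4 N·m counterclockwise.
Sandbag: 14 × 9.81 = 137.3 N down at 0.85 m → arm 3.55 m, τ = 137.3 × 3.55 = 487.4 N·m counterclockwise.
Net moment of existing loads = 992.9 N·m counterclockwise.
The sack of grain weighs 43 × 9.81 = 421.8 N and must supply an equal clockwise moment, so its lever arm about the knife-edge support is 992.9 / 421.8 = 2.35 m.
That puts it at 4.4 + 2.35 = 6.75 m from the left end.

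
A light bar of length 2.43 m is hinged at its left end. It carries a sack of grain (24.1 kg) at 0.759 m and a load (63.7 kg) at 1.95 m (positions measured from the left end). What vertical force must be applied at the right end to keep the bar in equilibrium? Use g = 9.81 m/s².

F ≈ 575 N

Choose the left end as the axis so the unknown pivot reaction has zero arm there.
Sack of grain: 24.1 × 9.81 = 236.4 N down at 0.759 m → arm 0.759 m, τ = 236.4 × 0.759 = 179.4 N·m clockwise.
Load: 63.7 × 9.81 = 624.9 N down at 1.95 m → arm 1.95 m, τ = 624.9 × 1.95 = 1219 N·m clockwise.
Net moment of the loads = 1398 N·m clockwise.
The upward force F acts at the right end, arm 2.43 m, giving F × 2.43 counterclockwise.
Setting net torque to zero: F × 2.43 = 1398 → F = 1398 / 2.43 = 575 N.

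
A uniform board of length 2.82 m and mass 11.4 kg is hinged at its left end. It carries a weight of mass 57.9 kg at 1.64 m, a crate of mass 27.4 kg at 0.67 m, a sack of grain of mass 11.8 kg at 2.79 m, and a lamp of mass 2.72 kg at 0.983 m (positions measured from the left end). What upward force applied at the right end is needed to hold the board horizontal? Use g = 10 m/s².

Sum moments about the left end (the unknown pivot reaction has zero arm there).
Beam weight: 11.4 × 10 = 114 N down at 1.41 m → arm 1.41 m, τ = 114 × 1.41 = 160.7 N·m clockwise.
Weight: 57.9 × 10 = 579 N down at 1.64 m → arm 1.64 m, τ = 579 × 1.64 = 949.6 N·m clockwise.
Crate: 27.4 × 10 = 274 N down at 0.67 m → arm 0.67 m, τ = 274 × 0.67 = 183.6 N·m clockwise.
Sack of grain: 11.8 × 10 = 118 N down at 2.79 m → arm 2.79 m, τ = 118 × 2.79 = 329.2 N·m clockwise.
Lamp: 2.72 × 10 = 27.2 N down at 0.983 m → arm 0.983 m, τ = 27.2 × 0.983 = 26.74 N·m clockwise.
Net moment of the loads = 1650 N·m clockwise.
The upward force F acts at the right end, arm 2.82 m, giving F × 2.82 counterclockwise.
For rotational equilibrium, F × 2.82 = 1650, so F = 1650 / 2.82 = 585 N.

F ≈ 585 N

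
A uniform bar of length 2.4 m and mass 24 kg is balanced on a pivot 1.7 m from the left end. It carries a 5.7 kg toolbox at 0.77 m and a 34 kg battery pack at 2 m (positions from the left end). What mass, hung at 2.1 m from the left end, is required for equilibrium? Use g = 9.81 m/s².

m ≈ 17.8 kg

Sum moments about the pivot (at 1.7 m from the left end) (the support reaction has zero arm there).
Beam weight: 24 × 9.81 = 235.4 N down at 1.2 m → arm 0.5 m, τ = 235.4 × 0.5 = 117.7 N·m counterclockwise.
Toolbox: 5.7 × 9.81 = 55.92 N down at 0.77 m → arm 0.93 m, τ = 55.92 × 0.93 = 52.01 N·m counterclockwise.
Battery pack: 34 × 9.81 = 333.5 N down at 2 m → arm 0.3 m, τ = 333.5 × 0.3 = 100 N·m clockwise.
Net moment of known loads = 69.71 N·m counterclockwise.
An unknown mass m at 2.1 m has arm 0.4 m; its moment is m·g·0.4 clockwise.
Balancing moments: m × 9.81 × 0.4 = 69.71, giving m = 69.71 / (9.81 × 0.4) = 17.8 kg.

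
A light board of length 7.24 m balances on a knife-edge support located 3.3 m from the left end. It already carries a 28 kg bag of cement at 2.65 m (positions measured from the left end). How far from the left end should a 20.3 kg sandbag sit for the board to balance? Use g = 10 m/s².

x ≈ 4.2 m from the left end

Sum moments about the knife-edge support (at 3.3 m from the left end) (the support reaction has zero arm there).
Bag of cement: 28 × 10 = 280 N down at 2.65 m → arm 0.65 m, τ = 280 × 0.65 = 182 N·m counterclockwise.
Net moment of existing loads = 182 N·m counterclockwise.
The sandbag weighs 20.3 × 10 = 203 N and must supply an equal clockwise moment, so its lever arm about the knife-edge support is 182 / 203 = 0.897 m.
That puts it at 3.3 + 0.897 = 4.2 m from the left end.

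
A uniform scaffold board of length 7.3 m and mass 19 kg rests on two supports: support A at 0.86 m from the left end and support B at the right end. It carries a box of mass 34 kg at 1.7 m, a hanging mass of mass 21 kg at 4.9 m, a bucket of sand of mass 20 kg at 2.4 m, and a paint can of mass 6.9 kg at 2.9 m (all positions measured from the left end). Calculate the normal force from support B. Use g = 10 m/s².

R_B ≈ 328 N

Taking torques about support A:
Beam weight: 19 × 10 = 190 N down at 3.65 m → arm 2.79 m, τ = 190 × 2.79 = 530.1 N·m clockwise.
Box: 34 × 10 = 340 N down at 1.7 m → arm 0.84 m, τ = 340 × 0.84 = 285.6 N·m clockwise.
Hanging mass: 21 × 10 = 210 N down at 4.9 m → arm 4.04 m, τ = 210 × 4.04 = 848.4 N·m clockwise.
Bucket of sand: 20 × 10 = 200 N down at 2.4 m → arm 1.54 m, τ = 200 × 1.54 = 308 N·m clockwise.
Paint can: 6.9 × 10 = 69 N down at 2.9 m → arm 2.04 m, τ = 69 × 2.04 = 140.8 N·m clockwise.
Net load moment about support A = 2113 N·m clockwise.
Reaction R at support B is upward at 7.3 m, arm 6.44 m → moment R × 6.44 counterclockwise.
Balancing moments: R × 6.44 = 2113, giving R = 328 N.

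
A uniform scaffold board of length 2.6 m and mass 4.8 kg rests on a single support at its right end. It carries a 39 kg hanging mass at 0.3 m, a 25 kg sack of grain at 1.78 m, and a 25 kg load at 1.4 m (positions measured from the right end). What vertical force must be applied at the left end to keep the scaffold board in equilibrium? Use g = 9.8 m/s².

About the right end:
Beam weight: 4.8 × 9.8 = 47.04 N down at 1.3 m → arm 1.3 m, τ = 47.04 × 1.3 = 61.15 N·m counterclockwise.
Hanging mass: 39 × 9.8 = 382.2 N down at 0.3 m → arm 0.3 m, τ = 382.2 × 0.3 = 114.7 N·m counterclockwise.
Sack of grain: 25 × 9.8 = 245 N down at 1.78 m → arm 1.78 m, τ = 245 × 1.78 = 436.1 N·m counterclockwise.
Load: 25 × 9.8 = 245 N down at 1.4 m → arm 1.4 m, τ = 245 × 1.4 = 343 N·m counterclockwise.
Net moment of the loads = 955 N·m counterclockwise.
The upward force F acts at the left end, arm 2.6 m, giving F × 2.6 clockwise.
Στ = 0 ⇒ F × 2.6 = 955 ⇒ F = 955 / 2.6 = 367 N.

F ≈ 367 N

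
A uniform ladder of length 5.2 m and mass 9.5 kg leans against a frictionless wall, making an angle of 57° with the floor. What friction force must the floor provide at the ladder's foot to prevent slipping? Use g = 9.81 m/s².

f ≈ 30.3 N

Take moments about the foot of the ladder.
Ladder weight 9.5×9.81 = 93.2 N acts at 2.6 m along the ladder; its horizontal arm is 2.6·cos57° = 1.416 m → τ = 132 N·m clockwise.
Wall normal N acts horizontally at the top; its moment arm is the height L sinθ = 5.2·sin57° = 4.361 m, counterclockwise.
Setting net torque to zero: N × 4.361 = 132 → N = 30.3 N.
ΣFx = 0: friction at the foot balances the wall's push, so f = N_wall = 30.3 N.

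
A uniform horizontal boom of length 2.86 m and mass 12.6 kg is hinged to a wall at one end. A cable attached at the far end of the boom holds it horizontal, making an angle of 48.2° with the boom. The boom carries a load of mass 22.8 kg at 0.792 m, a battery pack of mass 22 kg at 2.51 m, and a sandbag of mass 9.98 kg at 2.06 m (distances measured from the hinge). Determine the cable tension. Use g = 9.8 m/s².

T ≈ 514 N

Choose the hinge as the axis so the unknown hinge reaction has zero arm there.
Beam weight: 12.6 × 9.8 = 123.5 N down at 1.43 m → arm 1.43 m, τ = 123.5 × 1.43 = 176.6 N·m clockwise.
Load: 22.8 × 9.8 = 223.4 N down at 0.792 m → arm 0.792 m, τ = 223.4 × 0.792 = 176.9 N·m clockwise.
Battery pack: 22 × 9.8 = 215.6 N down at 2.51 m → arm 2.51 m, τ = 215.6 × 2.51 = 541.2 N·m clockwise.
Sandbag: 9.98 × 9.8 = 97.8 N down at 2.06 m → arm 2.06 m, τ = 97.8 × 2.06 = 201.5 N·m clockwise.
Total clockwise load moment = 1096 N·m.
The cable tension T acts at 2.86 m; only its component perpendicular to the boom, T sinθ, produces torque. sin 48.2° = 0.7455.
For rotational equilibrium, T × 2.86 × 0.7455 = 1096, so T = 1096 / 2.132 = 514 N.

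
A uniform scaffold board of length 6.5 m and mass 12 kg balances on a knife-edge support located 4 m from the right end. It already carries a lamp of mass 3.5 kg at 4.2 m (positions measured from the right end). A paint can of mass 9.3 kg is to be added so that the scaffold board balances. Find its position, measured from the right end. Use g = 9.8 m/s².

x ≈ 4.89 m from the right end

Take moments about the knife-edge support (at 4 m from the right end).
Beam weight: 12 × 9.8 = 117.6 N down at 3.25 m → arm 0.75 m, τ = 117.6 × 0.75 = 88.2 N·m clockwise.
Lamp: 3.5 × 9.8 = 34.3 N down at 4.2 m → arm 0.2 m, τ = 34.3 × 0.2 = 6.86 N·m counterclockwise.
Net moment of existing loads = 81.34 N·m clockwise.
The paint can weighs 9.3 × 9.8 = 91.14 N and must supply an equal counterclockwise moment, so its lever arm about the knife-edge support is 81.34 / 91.14 = 0.892 m.
That puts it at 4 + 0.892 = 4.89 m from the right end.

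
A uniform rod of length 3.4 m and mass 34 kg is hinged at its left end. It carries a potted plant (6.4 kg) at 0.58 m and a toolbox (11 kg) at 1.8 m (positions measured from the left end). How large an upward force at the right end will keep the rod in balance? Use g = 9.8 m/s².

F ≈ 234 N

About the left end:
Beam weight: 34 × 9.8 = 333.2 N down at 1.7 m → arm 1.7 m, τ = 333.2 × 1.7 = 566.4 N·m clockwise.
Potted plant: 6.4 × 9.8 = 62.72 N down at 0.58 m → arm 0.58 m, τ = 62.72 × 0.58 = 36.38 N·m clockwise.
Toolbox: 11 × 9.8 = 107.8 N down at 1.8 m → arm 1.8 m, τ = 107.8 × 1.8 = 194 N·m clockwise.
Net moment of the loads = 796.8 N·m clockwise.
The upward force F acts at the right end, arm 3.4 m, giving F × 3.4 counterclockwise.
Balancing moments: F × 3.4 = 796.8, giving F = 796.8 / 3.4 = 234 N.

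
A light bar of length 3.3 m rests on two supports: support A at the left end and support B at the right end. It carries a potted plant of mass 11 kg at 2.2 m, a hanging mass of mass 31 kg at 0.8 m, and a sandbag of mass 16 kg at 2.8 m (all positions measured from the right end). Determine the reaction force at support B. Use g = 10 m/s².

R_B ≈ 296 N

Sum moments about support A (its reaction then has zero moment arm).
Potted plant: 11 × 10 = 110 N down at 2.2 m → arm 1.1 m, τ = 110 × 1.1 = 121 N·m clockwise.
Hanging mass: 31 × 10 = 310 N down at 0.8 m → arm 2.5 m, τ = 310 × 2.5 = 775 N·m clockwise.
Sandbag: 16 × 10 = 160 N down at 2.8 m → arm 0.5 m, τ = 160 × 0.5 = 80 N·m clockwise.
Net load moment about support A = 976 N·m clockwise.
Reaction R at support B is upward at 0 m, arm 3.3 m → moment R × 3.3 counterclockwise.
Balancing moments: R × 3.3 = 976, giving R = 296 N.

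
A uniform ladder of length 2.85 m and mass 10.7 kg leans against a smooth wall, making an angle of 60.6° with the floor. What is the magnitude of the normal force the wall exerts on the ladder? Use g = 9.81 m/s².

Sum moments about the foot of the ladder (the floor normal and friction both act there and drop out).
Ladder weight 10.7×9.81 = 105 N acts at 1.425 m along the ladder; its horizontal arm is 1.425·cos60.6° = 0.6995 m → τ = 73.45 N·m clockwise.
Wall normal N acts horizontally at the top; its moment arm is the height L sinθ = 2.85·sin60.6° = 2.483 m, counterclockwise.
Balancing moments: N × 2.483 = 73.45, giving N = 29.6 N.

N_wall ≈ 29.6 N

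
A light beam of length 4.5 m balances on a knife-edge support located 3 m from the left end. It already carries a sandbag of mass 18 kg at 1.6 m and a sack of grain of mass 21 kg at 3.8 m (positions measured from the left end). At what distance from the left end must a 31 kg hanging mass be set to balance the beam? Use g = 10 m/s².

x ≈ 3.27 m from the left end

Sum moments about the knife-edge support (at 3 m from the left end) (the support reaction has zero arm there).
Sandbag: 18 × 10 = 180 N down at 1.6 m → arm 1.4 m, τ = 180 × 1.4 = 252 N·m counterclockwise.
Sack of grain: 21 × 10 = 210 N down at 3.8 m → arm 0.8 m, τ = 210 × 0.8 = 168 N·m clockwise.
Net moment of existing loads = 84 N·m counterclockwise.
The hanging mass weighs 31 × 10 = 310 N and must supply an equal clockwise moment, so its lever arm about the knife-edge support is 84 / 310 = 0.271 m.
That puts it at 3 + 0.271 = 3.27 m from the left end.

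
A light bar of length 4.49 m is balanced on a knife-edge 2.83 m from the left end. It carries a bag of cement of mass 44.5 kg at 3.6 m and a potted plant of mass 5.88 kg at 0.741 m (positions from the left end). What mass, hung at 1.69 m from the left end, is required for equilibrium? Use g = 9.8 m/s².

Choose the knife-edge (at 2.83 m from the left end) as the axis so the support reaction has zero arm there.
Bag of cement: 44.5 × 9.8 = 436.1 N down at 3.6 m → arm 0.77 m, τ = 436.1 × 0.77 = 335.8 N·m clockwise.
Potted plant: 5.88 × 9.8 = 57.62 N down at 0.741 m → arm 2.089 m, τ = 57.62 × 2.089 = 120.4 N·m counterclockwise.
Net moment of known loads = 215.4 N·m clockwise.
An unknown mass m at 1.69 m has arm 1.14 m; its moment is m·g·1.14 counterclockwise.
Balancing moments: m × 9.8 × 1.14 = 215.4, giving m = 215.4 / (9.8 × 1.14) = 19.3 kg.

m ≈ 19.3 kg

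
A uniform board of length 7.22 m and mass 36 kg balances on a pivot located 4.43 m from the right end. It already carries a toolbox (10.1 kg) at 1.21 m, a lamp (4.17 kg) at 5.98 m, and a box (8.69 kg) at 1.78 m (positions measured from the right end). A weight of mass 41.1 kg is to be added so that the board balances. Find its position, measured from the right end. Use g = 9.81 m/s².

x ≈ 6.34 m from the right end

Sum moments about the pivot (at 4.43 m from the right end) (the support reaction has zero arm there).
Beam weight: 36 × 9.81 = 353.2 N down at 3.61 m → arm 0.82 m, τ = 353.2 × 0.82 = 289.6 N·m clockwise.
Toolbox: 10.1 × 9.81 = 99.08 N down at 1.21 m → arm 3.22 m, τ = 99.08 × 3.22 = 319 N·m clockwise.
Lamp: 4.17 × 9.81 = 40.91 N down at 5.98 m → arm 1.55 m, τ = 40.91 × 1.55 = 63.41 N·m counterclockwise.
Box: 8.69 × 9.81 = 85.25 N down at 1.78 m → arm 2.65 m, τ = 85.25 × 2.65 = 225.9 N·m clockwise.
Net moment of existing loads = 771.1 N·m clockwise.
The weight weighs 41.1 × 9.81 = 403.2 N and must supply an equal counterclockwise moment, so its lever arm about the pivot is 771.1 / 403.2 = 1.91 m.
That puts it at 4.43 + 1.91 = 6.34 m from the right end.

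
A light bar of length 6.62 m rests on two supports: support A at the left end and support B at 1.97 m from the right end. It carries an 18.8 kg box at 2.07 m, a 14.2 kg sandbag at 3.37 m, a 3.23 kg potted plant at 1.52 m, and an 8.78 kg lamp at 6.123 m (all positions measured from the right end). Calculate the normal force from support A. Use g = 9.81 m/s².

R_A ≈ 120 N

Taking torques about support B:
Box: 18.8 × 9.81 = 184.4 N down at 2.07 m → arm 0.1 m, τ = 184.4 × 0.1 = 18.44 N·m counterclockwise.
Sandbag: 14.2 × 9.81 = 139.3 N down at 3.37 m → arm 1.4 m, τ = 139.3 × 1.4 = 195 N·m counterclockwise.
Potted plant: 3.23 × 9.81 = 31.69 N down at 1.52 m → arm 0.45 m, τ = 31.69 × 0.45 = 14.26 N·m clockwise.
Lamp: 8.78 × 9.81 = 86.13 N down at 6.123 m → arm 4.153 m, τ = 86.13 × 4.153 = 357.7 N·m counterclockwise.
Net load moment about support B = 556.9 N·m counterclockwise.
Reaction R at support A is upward at 6.62 m, arm 4.65 m → moment R × 4.65 clockwise.
Στ = 0 ⇒ R × 4.65 = 556.9 ⇒ R = 120 N.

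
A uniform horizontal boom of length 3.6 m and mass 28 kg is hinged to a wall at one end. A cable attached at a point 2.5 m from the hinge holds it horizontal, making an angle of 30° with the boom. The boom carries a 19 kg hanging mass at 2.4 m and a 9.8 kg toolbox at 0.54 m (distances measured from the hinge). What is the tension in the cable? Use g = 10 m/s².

T ≈ 810 N

Take moments about the hinge.
Beam weight: 28 × 10 = 280 N down at 1.8 m → arm 1.8 m, τ = 280 × 1.8 = 504 N·m clockwise.
Hanging mass: 19 × 10 = 190 N down at 2.4 m → arm 2.4 m, τ = 190 × 2.4 = 456 N·m clockwise.
Toolbox: 9.8 × 10 = 98 N down at 0.54 m → arm 0.54 m, τ = 98 × 0.54 = 52.92 N·m clockwise.
Total clockwise load moment = 1013 N·m.
The cable tension T acts at 2.5 m; only its component perpendicular to the boom, T sinθ, produces torque. sin 30° = 0.5.
Στ = 0 ⇒ T × 2.5 × 0.5 = 1013 ⇒ T = 1013 / 1.25 = 810 N.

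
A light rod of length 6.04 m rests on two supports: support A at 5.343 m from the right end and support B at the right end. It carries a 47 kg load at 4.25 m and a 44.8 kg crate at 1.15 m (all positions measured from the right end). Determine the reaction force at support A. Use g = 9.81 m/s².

Choose support B as the axis so its reaction then has zero moment arm.
Load: 47 × 9.81 = 461.1 N down at 4.25 m → arm 4.25 m, τ = 461.1 × 4.25 = 1960 N·m counterclockwise.
Crate: 44.8 × 9.81 = 439.5 N down at 1.15 m → arm 1.15 m, τ = 439.5 × 1.15 = 505.4 N·m counterclockwise.
Net load moment about support B = 2465 N·m counterclockwise.
Reaction R at support A is upward at 5.343 m, arm 5.343 m → moment R × 5.343 clockwise.
Setting net torque to zero: R × 5.343 = 2465 → R = 461 N.

R_A ≈ 461 N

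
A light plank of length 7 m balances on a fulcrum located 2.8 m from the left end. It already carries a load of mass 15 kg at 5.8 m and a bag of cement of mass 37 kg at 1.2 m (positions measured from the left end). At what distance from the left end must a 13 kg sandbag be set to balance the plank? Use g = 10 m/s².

x ≈ 3.89 m from the left end

Taking torques about the fulcrum (at 2.8 m from the left end):
Load: 15 × 10 = 150 N down at 5.8 m → arm 3 m, τ = 150 × 3 = 450 N·m clockwise.
Bag of cement: 37 × 10 = 370 N down at 1.2 m → arm 1.6 m, τ = 370 × 1.6 = 592 N·m counterclockwise.
Net moment of existing loads = 142 N·m counterclockwise.
The sandbag weighs 13 × 10 = 130 N and must supply an equal clockwise moment, so its lever arm about the fulcrum is 142 / 130 = 1.09 m.
That puts it at 2.8 + 1.09 = 3.89 m from the left end.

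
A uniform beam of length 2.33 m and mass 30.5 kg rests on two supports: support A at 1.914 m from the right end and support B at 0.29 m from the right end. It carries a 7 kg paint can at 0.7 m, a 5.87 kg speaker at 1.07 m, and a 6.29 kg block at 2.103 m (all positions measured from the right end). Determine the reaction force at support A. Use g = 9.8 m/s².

Taking torques about support B:
Beam weight: 30.5 × 9.8 = 298.9 N down at 1.165 m → arm 0.875 m, τ = 298.9 × 0.875 = 261.5 N·m counterclockwise.
Paint can: 7 × 9.8 = 68.6 N down at 0.7 m → arm 0.41 m, τ = 68.6 × 0.41 = 28.13 N·m counterclockwise.
Speaker: 5.87 × 9.8 = 57.53 N down at 1.07 m → arm 0.78 m, τ = 57.53 × 0.78 = 44.87 N·m counterclockwise.
Block: 6.29 × 9.8 = 61.64 N down at 2.103 m → arm 1.813 m, τ = 61.64 × 1.813 = 111.8 N·m counterclockwise.
Net load moment about support B = 446.3 N·m counterclockwise.
Reaction R at support A is upward at 1.914 m, arm 1.624 m → moment R × 1.624 clockwise.
Setting net torque to zero: R × 1.624 = 446.3 → R = 275 N.

R_A ≈ 275 N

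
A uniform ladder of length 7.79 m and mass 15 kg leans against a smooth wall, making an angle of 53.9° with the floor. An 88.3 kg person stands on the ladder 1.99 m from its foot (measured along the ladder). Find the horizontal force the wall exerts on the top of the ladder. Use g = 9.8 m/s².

N_wall ≈ 215 N

Sum moments about the foot of the ladder (the floor normal and friction both act there and drop out).
Ladder weight 15×9.8 = 147 N acts at 3.895 m along the ladder; its horizontal arm is 3.895·cos53.9° = 2.295 m → τ = 337.4 N·m clockwise.
Person: 88.3×9.8 = 865.3 N at 1.99 m → arm 1.173 m → τ = 1015 N·m clockwise.
Wall normal N acts horizontally at the top; its moment arm is the height L sinθ = 7.79·sin53.9° = 6.294 m, counterclockwise.
Στ = 0 ⇒ N × 6.294 = 1352 ⇒ N = 215 N.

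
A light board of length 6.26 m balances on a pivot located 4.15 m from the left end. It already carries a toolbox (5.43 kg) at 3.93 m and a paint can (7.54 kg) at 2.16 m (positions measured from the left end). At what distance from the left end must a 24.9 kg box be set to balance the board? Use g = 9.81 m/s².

Take moments about the pivot (at 4.15 m from the left end).
Toolbox: 5.43 × 9.81 = 53.27 N down at 3.93 m → arm 0.22 m, τ = 53.27 × 0.22 = 11.72 N·m counterclockwise.
Paint can: 7.54 × 9.81 = 73.97 N down at 2.16 m → arm 1.99 m, τ = 73.97 × 1.99 = 147.2 N·m counterclockwise.
Net moment of existing loads = 158.9 N·m counterclockwise.
The box weighs 24.9 × 9.81 = 244.3 N and must supply an equal clockwise moment, so its lever arm about the pivot is 158.9 / 244.3 = 0.65 m.
That puts it at 4.15 + 0.65 = 4.8 m from the left end.

x ≈ 4.8 m from the left end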